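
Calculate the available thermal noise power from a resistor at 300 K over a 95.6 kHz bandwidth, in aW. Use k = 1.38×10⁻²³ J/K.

P_n = kTB = 1.38×10⁻²³ × 300 × 9.56×10⁴ = 3.96×10⁻¹⁶ W = 396 aW

396 aW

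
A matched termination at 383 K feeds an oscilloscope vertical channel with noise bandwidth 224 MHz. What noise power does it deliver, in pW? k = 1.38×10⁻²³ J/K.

1.18 pW

P_n = kTB = 1.38×10⁻²³ × 383 × 2.24×10⁸ = 1.18×10⁻¹² W = 1.18 pW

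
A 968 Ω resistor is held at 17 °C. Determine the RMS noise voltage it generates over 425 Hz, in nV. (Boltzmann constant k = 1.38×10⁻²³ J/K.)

81.2 nV

T = 17 °C + 273.15 = 290.15 K
V_n = √(4kTRB)
4kTRB = 4 × 1.38×10⁻²³ × 290.15 × 9.68×10² × 4.25×10² = 6.59×10⁻¹⁵ V²
V_n = √(6.59×10⁻¹⁵) = 8.12×10⁻⁸ V = 81.2 nV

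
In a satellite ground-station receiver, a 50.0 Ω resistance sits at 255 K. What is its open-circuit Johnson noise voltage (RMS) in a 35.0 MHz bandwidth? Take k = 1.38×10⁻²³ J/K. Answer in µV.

4.96 µV

V_n = √(4kTRB)
4kTRB = 4 × 1.38×10⁻²³ × 255 × 5.00×10¹ × 3.50×10⁷ = 2.46×10⁻¹¹ V²
V_n = √(2.46×10⁻¹¹) = 4.96×10⁻⁶ V = 4.96 µV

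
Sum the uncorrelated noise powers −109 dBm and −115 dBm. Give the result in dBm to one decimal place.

Convert to linear, add, convert back:
P₁ = 1.26×10⁻¹⁴ W, P₂ = 3.16×10⁻¹⁵ W
P_tot = 1.58×10⁻¹⁴ W → 10 log₁₀(P_tot / 10⁻³) = −108.0 dBm

−108.0 dBm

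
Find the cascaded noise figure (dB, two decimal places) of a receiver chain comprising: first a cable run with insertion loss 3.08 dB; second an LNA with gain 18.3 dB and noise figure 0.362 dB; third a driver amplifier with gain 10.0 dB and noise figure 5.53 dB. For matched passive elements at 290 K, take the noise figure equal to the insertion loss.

3.59 dB

Convert to linear (a loss of L dB is a gain of −L dB): F_i = 10^(NF_i/10), G_i = 10^(G_i,dB/10)
  Stage 1: F_1 = 10^(3.08/10) = 2.032, G_1 = 10^(−3.08/10) = 0.4920
  Stage 2: F_2 = 10^(0.362/10) = 1.087, G_2 = 10^(18.3/10) = 67.61
  Stage 3: F_3 = 10^(5.53/10) = 3.573, G_3 = 10^(10.0/10) = 10.00
Friis cascade:
  F = 2.032 + (1.087 − 1)/0.4920 + (3.573 − 1)/33.27 = 2.286
NF = 10 log₁₀(2.286) = 3.59 dB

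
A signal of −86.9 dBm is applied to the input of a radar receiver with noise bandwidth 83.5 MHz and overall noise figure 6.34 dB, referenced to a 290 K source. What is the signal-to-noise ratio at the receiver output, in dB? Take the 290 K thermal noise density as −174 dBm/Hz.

Noise floor: N = −174 + 10 log₁₀(B) + NF
10 log₁₀(8.35×10⁷) = 79.22 dB
N = −174 + 79.22 + 6.34 = −88.44 dBm
SNR = P_sig − N = −86.9 − (−88.44) = 1.54 dB → 1.5 dB

1.5 dB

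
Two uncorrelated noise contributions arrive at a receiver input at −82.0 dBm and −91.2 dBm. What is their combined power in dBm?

Convert to linear, add, convert back:
P₁ = 6.31×10⁻¹² W, P₂ = 7.59×10⁻¹³ W
P_tot = 7.07×10⁻¹² W → 10 log₁₀(P_tot / 10⁻³) = −81.5 dBm

−81.5 dBm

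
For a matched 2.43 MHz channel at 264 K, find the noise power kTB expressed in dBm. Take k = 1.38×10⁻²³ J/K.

P_n = kTB = 1.38×10⁻²³ × 264 × 2.43×10⁶ = 8.85×10⁻¹⁵ W
In dBm: 10 log₁₀(8.85×10⁻¹⁵ / 10⁻³) = −110.5 dBm

−110.5 dBm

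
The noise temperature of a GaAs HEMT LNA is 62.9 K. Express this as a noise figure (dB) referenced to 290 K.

0.853 dB

F = 1 + T_e/T₀ = 1 + 62.9/290 = 1.2169
NF = 10 log₁₀(1.2169) = 0.853 dB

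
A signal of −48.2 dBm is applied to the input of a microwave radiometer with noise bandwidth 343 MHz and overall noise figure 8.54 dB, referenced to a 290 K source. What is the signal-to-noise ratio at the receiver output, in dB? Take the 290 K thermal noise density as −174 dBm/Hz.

31.9 dB

Noise floor: N = −174 + 10 log₁₀(B) + NF
10 log₁₀(3.43×10⁸) = 85.35 dB
N = −174 + 85.35 + 8.54 = −80.11 dBm
SNR = P_sig − N = −48.2 − (−80.11) = 31.91 dB → 31.9 dB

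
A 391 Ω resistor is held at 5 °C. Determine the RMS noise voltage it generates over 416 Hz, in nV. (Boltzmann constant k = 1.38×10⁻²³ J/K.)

50.0 nV

T = 5 °C + 273.15 = 278.15 K
V_n = √(4kTRB)
4kTRB = 4 × 1.38×10⁻²³ × 278.15 × 3.91×10² × 4.16×10² = 2.50×10⁻¹⁵ V²
V_n = √(2.50×10⁻¹⁵) = 5.00×10⁻⁸ V = 50.0 nV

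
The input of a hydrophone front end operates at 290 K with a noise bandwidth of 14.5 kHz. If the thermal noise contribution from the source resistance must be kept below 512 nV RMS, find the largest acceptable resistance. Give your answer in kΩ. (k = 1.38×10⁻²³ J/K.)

1.13 kΩ

Johnson–Nyquist: V_n = √(4kTRB) ⇒ R = V_n² / (4kTB)
4kTB = 4 × 1.38×10⁻²³ × 290 × 1.45×10⁴ = 2.32×10⁻¹⁶
R = (5.12×10⁻⁷)² / 2.32×10⁻¹⁶ = 1.13×10³ Ω = 1.13 kΩ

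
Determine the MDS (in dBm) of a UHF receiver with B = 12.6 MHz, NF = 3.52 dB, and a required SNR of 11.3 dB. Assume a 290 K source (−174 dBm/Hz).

Sensitivity = −174 + 10 log₁₀(B) + NF + SNR_min
= −174 + 71 + 3.52 + 11.3
= −88.18 dBm → −88.2 dBm

−88.2 dBm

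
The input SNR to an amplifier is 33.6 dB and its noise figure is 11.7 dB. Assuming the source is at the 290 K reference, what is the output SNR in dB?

21.9 dB

By definition F = SNR_in/SNR_out, so in dB: SNR_out = SNR_in − NF
SNR_out = 33.6 − 11.7 = 21.9 dB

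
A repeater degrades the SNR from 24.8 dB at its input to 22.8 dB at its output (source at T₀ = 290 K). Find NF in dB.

NF (dB) = SNR_in(dB) − SNR_out(dB) when the source is at T₀
NF = 24.8 − 22.8 = 2.0 dB

2.0 dB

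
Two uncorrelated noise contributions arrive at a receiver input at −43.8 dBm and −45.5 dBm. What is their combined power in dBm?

Convert to linear, add, convert back:
P₁ = 4.17×10⁻⁸ W, P₂ = 2.82×10⁻⁸ W
P_tot = 6.99×10⁻⁸ W → 10 log₁₀(P_tot / 10⁻³) = −41.6 dBm

−41.6 dBm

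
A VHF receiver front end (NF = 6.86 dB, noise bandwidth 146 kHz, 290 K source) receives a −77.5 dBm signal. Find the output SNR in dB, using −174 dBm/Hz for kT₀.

38.0 dB

Noise floor: N = −174 + 10 log₁₀(B) + NF
10 log₁₀(1.46×10⁵) = 51.64 dB
N = −174 + 51.64 + 6.86 = −115.50 dBm
SNR = P_sig − N = −77.5 − (−115.50) = 38.00 dB → 38.0 dB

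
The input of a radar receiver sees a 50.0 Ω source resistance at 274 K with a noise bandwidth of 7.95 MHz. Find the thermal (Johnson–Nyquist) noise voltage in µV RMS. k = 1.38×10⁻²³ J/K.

2.45 µV

V_n = √(4kTRB)
4kTRB = 4 × 1.38×10⁻²³ × 274 × 5.00×10¹ × 7.95×10⁶ = 6.01×10⁻¹² V²
V_n = √(6.01×10⁻¹²) = 2.45×10⁻⁶ V = 2.45 µV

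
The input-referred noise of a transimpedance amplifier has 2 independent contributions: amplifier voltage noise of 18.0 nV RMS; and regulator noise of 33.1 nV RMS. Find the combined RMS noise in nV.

37.7 nV

Uncorrelated sources add in power (mean-square): V_tot = √(ΣV_i²)
V_tot = √[(1.80×10⁻⁸)² + (3.31×10⁻⁸)²] = 3.77×10⁻⁸ V = 37.7 nV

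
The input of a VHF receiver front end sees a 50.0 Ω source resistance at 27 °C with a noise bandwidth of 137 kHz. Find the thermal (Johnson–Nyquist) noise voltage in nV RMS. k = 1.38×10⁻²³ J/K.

337 nV

T = 27 °C + 273.15 = 300.15 K
V_n = √(4kTRB)
4kTRB = 4 × 1.38×10⁻²³ × 300.15 × 5.00×10¹ × 1.37×10⁵ = 1.13×10⁻¹³ V²
V_n = √(1.13×10⁻¹³) = 3.37×10⁻⁷ V = 337 nV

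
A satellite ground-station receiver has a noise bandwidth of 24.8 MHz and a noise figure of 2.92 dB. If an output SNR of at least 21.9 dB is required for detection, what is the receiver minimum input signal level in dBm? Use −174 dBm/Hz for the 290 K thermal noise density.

Sensitivity = −174 + 10 log₁₀(B) + NF + SNR_min
= −174 + 73.94 + 2.92 + 21.9
= −75.24 dBm → −75.2 dBm

−75.2 dBm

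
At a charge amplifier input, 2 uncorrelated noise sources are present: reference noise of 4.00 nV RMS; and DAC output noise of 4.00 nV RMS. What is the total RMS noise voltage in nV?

Uncorrelated sources add in power (mean-square): V_tot = √(ΣV_i²)
V_tot = √[(4.00×10⁻⁹)² + (4.00×10⁻⁹)²] = 5.66×10⁻⁹ V = 5.66 nV

5.66 nV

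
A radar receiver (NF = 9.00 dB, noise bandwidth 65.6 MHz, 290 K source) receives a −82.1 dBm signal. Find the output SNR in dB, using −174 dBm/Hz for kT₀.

Noise floor: N = −174 + 10 log₁₀(B) + NF
10 log₁₀(6.56×10⁷) = 78.17 dB
N = −174 + 78.17 + 9.00 = −86.83 dBm
SNR = P_sig − N = −82.1 − (−86.83) = 4.73 dB → 4.7 dB

4.7 dB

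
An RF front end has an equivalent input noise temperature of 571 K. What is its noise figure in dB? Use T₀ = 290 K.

4.73 dB

F = 1 + T_e/T₀ = 1 + 571/290 = 2.96897
NF = 10 log₁₀(2.96897) = 4.73 dB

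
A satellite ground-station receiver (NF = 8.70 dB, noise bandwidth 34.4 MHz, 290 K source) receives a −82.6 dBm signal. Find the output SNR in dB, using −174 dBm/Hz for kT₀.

Noise floor: N = −174 + 10 log₁₀(B) + NF
10 log₁₀(3.44×10⁷) = 75.37 dB
N = −174 + 75.37 + 8.70 = −89.93 dBm
SNR = P_sig − N = −82.6 − (−89.93) = 7.33 dB → 7.3 dB

7.3 dB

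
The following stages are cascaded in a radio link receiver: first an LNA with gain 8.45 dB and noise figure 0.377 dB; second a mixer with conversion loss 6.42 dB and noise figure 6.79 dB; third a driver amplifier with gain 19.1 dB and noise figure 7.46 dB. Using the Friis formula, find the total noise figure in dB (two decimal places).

6.53 dB

Convert to linear (a loss of L dB is a gain of −L dB): F_i = 10^(NF_i/10), G_i = 10^(G_i,dB/10)
  Stage 1: F_1 = 10^(0.377/10) = 1.091, G_1 = 10^(8.45/10) = 6.998
  Stage 2: F_2 = 10^(6.79/10) = 4.775, G_2 = 10^(−6.42/10) = 0.2280
  Stage 3: F_3 = 10^(7.46/10) = 5.572, G_3 = 10^(19.1/10) = 81.28
Friis cascade:
  F = 1.091 + (4.775 − 1)/6.998 + (5.572 − 1)/1.596 = 4.495
NF = 10 log₁₀(4.495) = 6.53 dB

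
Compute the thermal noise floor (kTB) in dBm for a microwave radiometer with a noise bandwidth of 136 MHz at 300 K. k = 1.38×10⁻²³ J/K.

−92.5 dBm

P_n = kTB = 1.38×10⁻²³ × 300 × 1.36×10⁸ = 5.63×10⁻¹³ W
In dBm: 10 log₁₀(5.63×10⁻¹³ / 10⁻³) = −92.5 dBm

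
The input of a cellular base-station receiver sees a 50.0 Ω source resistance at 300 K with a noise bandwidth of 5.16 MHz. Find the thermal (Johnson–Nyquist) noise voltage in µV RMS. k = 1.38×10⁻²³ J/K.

2.07 µV

V_n = √(4kTRB)
4kTRB = 4 × 1.38×10⁻²³ × 300 × 5.00×10¹ × 5.16×10⁶ = 4.27×10⁻¹² V²
V_n = √(4.27×10⁻¹²) = 2.07×10⁻⁶ V = 2.07 µV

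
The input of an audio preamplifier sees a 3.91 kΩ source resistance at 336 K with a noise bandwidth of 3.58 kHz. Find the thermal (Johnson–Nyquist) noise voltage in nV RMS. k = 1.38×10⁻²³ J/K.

V_n = √(4kTRB)
4kTRB = 4 × 1.38×10⁻²³ × 336 × 3.91×10³ × 3.58×10³ = 2.60×10⁻¹³ V²
V_n = √(2.60×10⁻¹³) = 5.10×10⁻⁷ V = 510 nV

510 nV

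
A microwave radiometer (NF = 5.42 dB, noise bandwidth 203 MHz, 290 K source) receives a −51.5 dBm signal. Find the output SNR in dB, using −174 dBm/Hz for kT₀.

34.0 dB

Noise floor: N = −174 + 10 log₁₀(B) + NF
10 log₁₀(2.03×10⁸) = 83.07 dB
N = −174 + 83.07 + 5.42 = −85.51 dBm
SNR = P_sig − N = −51.5 − (−85.51) = 34.01 dB → 34.0 dB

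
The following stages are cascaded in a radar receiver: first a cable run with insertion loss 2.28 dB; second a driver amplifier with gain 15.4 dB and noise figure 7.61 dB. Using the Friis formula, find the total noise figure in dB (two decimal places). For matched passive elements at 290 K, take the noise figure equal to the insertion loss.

9.89 dB

Convert to linear (a loss of L dB is a gain of −L dB): F_i = 10^(NF_i/10), G_i = 10^(G_i,dB/10)
  Stage 1: F_1 = 10^(2.28/10) = 1.690, G_1 = 10^(−2.28/10) = 0.5916
  Stage 2: F_2 = 10^(7.61/10) = 5.768, G_2 = 10^(15.4/10) = 34.67
Friis cascade:
  F = 1.690 + (5.768 − 1)/0.5916 = 9.750
NF = 10 log₁₀(9.750) = 9.89 dB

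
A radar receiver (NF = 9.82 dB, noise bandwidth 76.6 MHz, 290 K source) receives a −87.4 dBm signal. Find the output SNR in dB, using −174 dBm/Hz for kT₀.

Noise floor: N = −174 + 10 log₁₀(B) + NF
10 log₁₀(7.66×10⁷) = 78.84 dB
N = −174 + 78.84 + 9.82 = −85.34 dBm
SNR = P_sig − N = −87.4 − (−85.34) = −2.06 dB → −2.1 dB

−2.1 dB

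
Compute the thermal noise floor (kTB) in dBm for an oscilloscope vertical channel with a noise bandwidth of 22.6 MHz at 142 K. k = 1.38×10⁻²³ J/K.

−103.5 dBm

P_n = kTB = 1.38×10⁻²³ × 142 × 2.26×10⁷ = 4.43×10⁻¹⁴ W
In dBm: 10 log₁₀(4.43×10⁻¹⁴ / 10⁻³) = −103.5 dBm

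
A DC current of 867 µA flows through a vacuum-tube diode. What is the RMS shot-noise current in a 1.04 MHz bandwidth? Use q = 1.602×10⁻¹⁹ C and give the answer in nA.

I_n = √(2qI·B)
2qI·B = 2 × 1.602×10⁻¹⁹ × 8.67×10⁻⁴ × 1.04×10⁶ = 2.89×10⁻¹⁶ A²
I_n = √(2.89×10⁻¹⁶) = 1.70×10⁻⁸ A = 17.0 nA

17.0 nA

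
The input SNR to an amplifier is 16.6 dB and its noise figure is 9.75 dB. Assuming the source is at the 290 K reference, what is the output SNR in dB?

6.85 dB

By definition F = SNR_in/SNR_out, so in dB: SNR_out = SNR_in − NF
SNR_out = 16.6 − 9.75 = 6.85 dB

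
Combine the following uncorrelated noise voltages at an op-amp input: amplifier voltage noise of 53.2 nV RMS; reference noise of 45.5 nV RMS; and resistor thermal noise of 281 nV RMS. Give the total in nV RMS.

290 nV

Uncorrelated sources add in power (mean-square): V_tot = √(ΣV_i²)
V_tot = √[(5.32×10⁻⁸)² + (4.55×10⁻⁸)² + (2.81×10⁻⁷)²] = 2.90×10⁻⁷ V = 290 nV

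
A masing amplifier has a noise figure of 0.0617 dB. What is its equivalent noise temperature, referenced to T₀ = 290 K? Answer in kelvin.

F = 10^(0.0617/10) = 1.01431
T_e = (F − 1)·T₀ = (1.01431 − 1) × 290 = 4.15 K

4.15 K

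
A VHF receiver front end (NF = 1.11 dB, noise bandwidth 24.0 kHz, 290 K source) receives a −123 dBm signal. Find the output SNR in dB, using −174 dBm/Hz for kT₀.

Noise floor: N = −174 + 10 log₁₀(B) + NF
10 log₁₀(2.40×10⁴) = 43.8 dB
N = −174 + 43.8 + 1.11 = −129.09 dBm
SNR = P_sig − N = −123 − (−129.09) = 6.09 dB → 6.1 dB

6.1 dB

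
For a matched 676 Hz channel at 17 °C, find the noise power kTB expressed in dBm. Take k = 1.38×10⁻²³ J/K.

T = 17 °C + 273.15 = 290.15 K
P_n = kTB = 1.38×10⁻²³ × 290.15 × 6.76×10² = 2.71×10⁻¹⁸ W
In dBm: 10 log₁₀(2.71×10⁻¹⁸ / 10⁻³) = −145.7 dBm

−145.7 dBm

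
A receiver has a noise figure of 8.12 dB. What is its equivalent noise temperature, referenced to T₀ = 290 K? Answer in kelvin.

1591 K

F = 10^(8.12/10) = 6.48634
T_e = (F − 1)·T₀ = (6.48634 − 1) × 290 = 1591 K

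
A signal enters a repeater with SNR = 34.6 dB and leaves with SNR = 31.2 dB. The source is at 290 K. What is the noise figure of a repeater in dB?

NF (dB) = SNR_in(dB) − SNR_out(dB) when the source is at T₀
NF = 34.6 − 31.2 = 3.4 dB

3.4 dB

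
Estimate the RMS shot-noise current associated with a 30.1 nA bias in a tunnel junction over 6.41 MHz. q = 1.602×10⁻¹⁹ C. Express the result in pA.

249 pA

I_n = √(2qI·B)
2qI·B = 2 × 1.602×10⁻¹⁹ × 3.01×10⁻⁸ × 6.41×10⁶ = 6.18×10⁻²⁰ A²
I_n = √(6.18×10⁻²⁰) = 2.49×10⁻¹⁰ A = 249 pA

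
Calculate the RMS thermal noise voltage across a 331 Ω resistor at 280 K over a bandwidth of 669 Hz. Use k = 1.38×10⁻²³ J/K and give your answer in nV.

V_n = √(4kTRB)
4kTRB = 4 × 1.38×10⁻²³ × 280 × 3.31×10² × 6.69×10² = 3.42×10⁻¹⁵ V²
V_n = √(3.42×10⁻¹⁵) = 5.85×10⁻⁸ V = 58.5 nV

58.5 nV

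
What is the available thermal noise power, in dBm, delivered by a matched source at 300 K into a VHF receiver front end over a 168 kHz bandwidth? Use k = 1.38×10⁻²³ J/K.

−121.6 dBm

P_n = kTB = 1.38×10⁻²³ × 300 × 1.68×10⁵ = 6.96×10⁻¹⁶ W
In dBm: 10 log₁₀(6.96×10⁻¹⁶ / 10⁻³) = −121.6 dBm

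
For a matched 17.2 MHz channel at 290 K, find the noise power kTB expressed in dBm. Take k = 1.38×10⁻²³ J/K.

−101.6 dBm

P_n = kTB = 1.38×10⁻²³ × 290 × 1.72×10⁷ = 6.88×10⁻¹⁴ W
In dBm: 10 log₁₀(6.88×10⁻¹⁴ / 10⁻³) = −101.6 dBm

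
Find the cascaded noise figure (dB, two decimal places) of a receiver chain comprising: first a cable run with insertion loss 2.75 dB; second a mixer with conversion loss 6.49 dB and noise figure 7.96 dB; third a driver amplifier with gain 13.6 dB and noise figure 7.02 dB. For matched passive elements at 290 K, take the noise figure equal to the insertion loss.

16.59 dB

Convert to linear (a loss of L dB is a gain of −L dB): F_i = 10^(NF_i/10), G_i = 10^(G_i,dB/10)
  Stage 1: F_1 = 10^(2.75/10) = 1.884, G_1 = 10^(−2.75/10) = 0.5309
  Stage 2: F_2 = 10^(7.96/10) = 6.252, G_2 = 10^(−6.49/10) = 0.2244
  Stage 3: F_3 = 10^(7.02/10) = 5.035, G_3 = 10^(13.6/10) = 22.91
Friis cascade:
  F = 1.884 + (6.252 − 1)/0.5309 + (5.035 − 1)/0.1191 = 45.65
NF = 10 log₁₀(45.65) = 16.59 dB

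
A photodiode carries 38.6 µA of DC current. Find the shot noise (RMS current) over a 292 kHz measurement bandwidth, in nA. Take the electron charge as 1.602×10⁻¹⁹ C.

I_n = √(2qI·B)
2qI·B = 2 × 1.602×10⁻¹⁹ × 3.86×10⁻⁵ × 2.92×10⁵ = 3.61×10⁻¹⁸ A²
I_n = √(3.61×10⁻¹⁸) = 1.90×10⁻⁹ A = 1.90 nA

1.90 nA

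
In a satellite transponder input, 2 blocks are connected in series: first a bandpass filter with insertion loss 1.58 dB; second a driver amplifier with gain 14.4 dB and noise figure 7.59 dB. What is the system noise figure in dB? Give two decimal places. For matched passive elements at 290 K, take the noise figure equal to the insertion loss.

Convert to linear (a loss of L dB is a gain of −L dB): F_i = 10^(NF_i/10), G_i = 10^(G_i,dB/10)
  Stage 1: F_1 = 10^(1.58/10) = 1.439, G_1 = 10^(−1.58/10) = 0.6950
  Stage 2: F_2 = 10^(7.59/10) = 5.741, G_2 = 10^(14.4/10) = 27.54
Friis cascade:
  F = 1.439 + (5.741 − 1)/0.6950 = 8.260
NF = 10 log₁₀(8.260) = 9.17 dB

9.17 dB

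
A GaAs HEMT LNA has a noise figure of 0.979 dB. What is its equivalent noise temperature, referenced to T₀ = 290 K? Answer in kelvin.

F = 10^(0.979/10) = 1.25285
T_e = (F − 1)·T₀ = (1.25285 − 1) × 290 = 73.3 K

73.3 K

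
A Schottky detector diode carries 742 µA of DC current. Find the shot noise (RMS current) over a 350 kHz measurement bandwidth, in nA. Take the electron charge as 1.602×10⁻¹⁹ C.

I_n = √(2qI·B)
2qI·B = 2 × 1.602×10⁻¹⁹ × 7.42×10⁻⁴ × 3.50×10⁵ = 8.32×10⁻¹⁷ A²
I_n = √(8.32×10⁻¹⁷) = 9.12×10⁻⁹ A = 9.12 nA

9.12 nA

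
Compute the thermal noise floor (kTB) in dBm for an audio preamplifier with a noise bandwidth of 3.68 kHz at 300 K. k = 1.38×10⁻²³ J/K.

P_n = kTB = 1.38×10⁻²³ × 300 × 3.68×10³ = 1.52×10⁻¹⁷ W
In dBm: 10 log₁₀(1.52×10⁻¹⁷ / 10⁻³) = −138.2 dBm

−138.2 dBm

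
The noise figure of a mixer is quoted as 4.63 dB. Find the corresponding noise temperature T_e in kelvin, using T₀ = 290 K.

F = 10^(4.63/10) = 2.90402
T_e = (F − 1)·T₀ = (2.90402 − 1) × 290 = 552 K

552 K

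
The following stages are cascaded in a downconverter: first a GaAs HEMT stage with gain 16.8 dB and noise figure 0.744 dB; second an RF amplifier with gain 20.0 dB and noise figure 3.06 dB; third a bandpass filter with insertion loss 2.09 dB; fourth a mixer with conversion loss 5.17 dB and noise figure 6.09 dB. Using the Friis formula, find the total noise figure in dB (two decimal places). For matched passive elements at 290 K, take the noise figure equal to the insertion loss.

0.83 dB

Convert to linear (a loss of L dB is a gain of −L dB): F_i = 10^(NF_i/10), G_i = 10^(G_i,dB/10)
  Stage 1: F_1 = 10^(0.744/10) = 1.187, G_1 = 10^(16.8/10) = 47.86
  Stage 2: F_2 = 10^(3.06/10) = 2.023, G_2 = 10^(20.0/10) = 100.0
  Stage 3: F_3 = 10^(2.09/10) = 1.618, G_3 = 10^(−2.09/10) = 0.6180
  Stage 4: F_4 = 10^(6.09/10) = 4.064, G_4 = 10^(−5.17/10) = 0.3041
Friis cascade:
  F = 1.187 + (2.023 − 1)/47.86 + (1.618 − 1)/4786 + (4.064 − 1)/2958 = 1.209
NF = 10 log₁₀(1.209) = 0.83 dB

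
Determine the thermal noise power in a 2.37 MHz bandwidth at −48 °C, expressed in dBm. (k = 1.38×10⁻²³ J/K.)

−111.3 dBm

T = −48 °C + 273.15 = 225.15 K
P_n = kTB = 1.38×10⁻²³ × 225.15 × 2.37×10⁶ = 7.36×10⁻¹⁵ W
In dBm: 10 log₁₀(7.36×10⁻¹⁵ / 10⁻³) = −111.3 dBm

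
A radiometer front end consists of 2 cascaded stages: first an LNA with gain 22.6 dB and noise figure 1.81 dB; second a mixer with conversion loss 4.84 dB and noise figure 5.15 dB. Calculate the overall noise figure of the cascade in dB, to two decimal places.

1.85 dB

Convert to linear (a loss of L dB is a gain of −L dB): F_i = 10^(NF_i/10), G_i = 10^(G_i,dB/10)
  Stage 1: F_1 = 10^(1.81/10) = 1.517, G_1 = 10^(22.6/10) = 182.0
  Stage 2: F_2 = 10^(5.15/10) = 3.273, G_2 = 10^(−4.84/10) = 0.3281
Friis cascade:
  F = 1.517 + (3.273 − 1)/182.0 = 1.530
NF = 10 log₁₀(1.530) = 1.85 dB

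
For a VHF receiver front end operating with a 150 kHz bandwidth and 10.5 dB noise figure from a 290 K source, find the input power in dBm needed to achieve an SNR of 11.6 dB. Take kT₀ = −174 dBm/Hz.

Sensitivity = −174 + 10 log₁₀(B) + NF + SNR_min
= −174 + 51.76 + 10.5 + 11.6
= −100.14 dBm → −100.1 dBm

−100.1 dBm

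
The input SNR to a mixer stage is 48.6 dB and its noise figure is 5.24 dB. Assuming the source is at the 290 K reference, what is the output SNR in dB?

43.36 dB

By definition F = SNR_in/SNR_out, so in dB: SNR_out = SNR_in − NF
SNR_out = 48.6 − 5.24 = 43.36 dB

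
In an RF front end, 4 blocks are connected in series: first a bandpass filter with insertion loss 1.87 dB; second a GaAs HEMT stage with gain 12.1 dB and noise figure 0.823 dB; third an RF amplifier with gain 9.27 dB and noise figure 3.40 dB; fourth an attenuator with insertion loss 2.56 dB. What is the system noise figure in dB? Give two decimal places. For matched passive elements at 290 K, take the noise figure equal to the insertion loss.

Convert to linear (a loss of L dB is a gain of −L dB): F_i = 10^(NF_i/10), G_i = 10^(G_i,dB/10)
  Stage 1: F_1 = 10^(1.87/10) = 1.538, G_1 = 10^(−1.87/10) = 0.6501
  Stage 2: F_2 = 10^(0.823/10) = 1.209, G_2 = 10^(12.1/10) = 16.22
  Stage 3: F_3 = 10^(3.40/10) = 2.188, G_3 = 10^(9.27/10) = 8.453
  Stage 4: F_4 = 10^(2.56/10) = 1.803, G_4 = 10^(−2.56/10) = 0.5546
Friis cascade:
  F = 1.538 + (1.209 − 1)/0.6501 + (2.188 − 1)/10.54 + (1.803 − 1)/89.13 = 1.981
NF = 10 log₁₀(1.981) = 2.97 dB

2.97 dB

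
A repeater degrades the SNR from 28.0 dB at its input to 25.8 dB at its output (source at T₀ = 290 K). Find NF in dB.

NF (dB) = SNR_in(dB) − SNR_out(dB) when the source is at T₀
NF = 28.0 − 25.8 = 2.2 dB

2.2 dB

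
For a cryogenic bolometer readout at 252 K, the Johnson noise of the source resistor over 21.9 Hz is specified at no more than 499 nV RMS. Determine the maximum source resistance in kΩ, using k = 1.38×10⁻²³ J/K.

Johnson–Nyquist: V_n = √(4kTRB) ⇒ R = V_n² / (4kTB)
4kTB = 4 × 1.38×10⁻²³ × 252 × 2.19×10¹ = 3.05×10⁻¹⁹
R = (4.99×10⁻⁷)² / 3.05×10⁻¹⁹ = 8.17×10⁵ Ω = 817 kΩ

817 kΩ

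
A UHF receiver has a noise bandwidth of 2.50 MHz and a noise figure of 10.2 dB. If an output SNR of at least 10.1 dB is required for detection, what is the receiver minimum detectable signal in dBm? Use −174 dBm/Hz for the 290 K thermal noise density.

Sensitivity = −174 + 10 log₁₀(B) + NF + SNR_min
= −174 + 63.98 + 10.2 + 10.1
= −89.72 dBm → −89.7 dBm

−89.7 dBm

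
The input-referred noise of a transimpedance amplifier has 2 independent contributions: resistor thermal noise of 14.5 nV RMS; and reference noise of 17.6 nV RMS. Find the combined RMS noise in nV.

Uncorrelated sources add in power (mean-square): V_tot = √(ΣV_i²)
V_tot = √[(1.45×10⁻⁸)² + (1.76×10⁻⁸)²] = 2.28×10⁻⁸ V = 22.8 nV

22.8 nV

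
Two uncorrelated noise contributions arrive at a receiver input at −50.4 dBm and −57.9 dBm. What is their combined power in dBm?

Convert to linear, add, convert back:
P₁ = 9.12×10⁻⁹ W, P₂ = 1.62×10⁻⁹ W
P_tot = 1.07×10⁻⁸ W → 10 log₁₀(P_tot / 10⁻³) = −49.7 dBm

−49.7 dBm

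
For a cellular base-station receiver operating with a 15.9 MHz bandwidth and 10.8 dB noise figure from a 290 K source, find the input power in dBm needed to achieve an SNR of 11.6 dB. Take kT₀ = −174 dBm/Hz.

−79.6 dBm

Sensitivity = −174 + 10 log₁₀(B) + NF + SNR_min
= −174 + 72.01 + 10.8 + 11.6
= −79.59 dBm → −79.6 dBm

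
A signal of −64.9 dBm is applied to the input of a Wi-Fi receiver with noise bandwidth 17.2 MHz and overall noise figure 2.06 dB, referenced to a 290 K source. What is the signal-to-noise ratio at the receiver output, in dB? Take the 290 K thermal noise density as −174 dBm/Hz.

Noise floor: N = −174 + 10 log₁₀(B) + NF
10 log₁₀(1.72×10⁷) = 72.36 dB
N = −174 + 72.36 + 2.06 = −99.58 dBm
SNR = P_sig − N = −64.9 − (−99.58) = 34.68 dB → 34.7 dB

34.7 dB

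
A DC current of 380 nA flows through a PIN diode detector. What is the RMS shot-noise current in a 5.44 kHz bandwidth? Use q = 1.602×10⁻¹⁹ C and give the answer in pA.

25.7 pA

I_n = √(2qI·B)
2qI·B = 2 × 1.602×10⁻¹⁹ × 3.80×10⁻⁷ × 5.44×10³ = 6.62×10⁻²² A²
I_n = √(6.62×10⁻²²) = 2.57×10⁻¹¹ A = 25.7 pA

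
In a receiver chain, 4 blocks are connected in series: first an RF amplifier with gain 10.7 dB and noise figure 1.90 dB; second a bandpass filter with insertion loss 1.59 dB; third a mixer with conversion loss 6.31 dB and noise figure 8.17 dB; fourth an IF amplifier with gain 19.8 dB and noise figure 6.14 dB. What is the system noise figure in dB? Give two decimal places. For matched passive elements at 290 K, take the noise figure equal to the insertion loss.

Convert to linear (a loss of L dB is a gain of −L dB): F_i = 10^(NF_i/10), G_i = 10^(G_i,dB/10)
  Stage 1: F_1 = 10^(1.90/10) = 1.549, G_1 = 10^(10.7/10) = 11.75
  Stage 2: F_2 = 10^(1.59/10) = 1.442, G_2 = 10^(−1.59/10) = 0.6934
  Stage 3: F_3 = 10^(8.17/10) = 6.561, G_3 = 10^(−6.31/10) = 0.2339
  Stage 4: F_4 = 10^(6.14/10) = 4.111, G_4 = 10^(19.8/10) = 95.50
Friis cascade:
  F = 1.549 + (1.442 − 1)/11.75 + (6.561 − 1)/8.147 + (4.111 − 1)/1.905 = 3.902
NF = 10 log₁₀(3.902) = 5.91 dB

5.91 dB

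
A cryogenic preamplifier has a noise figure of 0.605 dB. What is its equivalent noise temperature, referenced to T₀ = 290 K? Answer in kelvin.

43.3 K

F = 10^(0.605/10) = 1.14948
T_e = (F − 1)·T₀ = (1.14948 − 1) × 290 = 43.3 K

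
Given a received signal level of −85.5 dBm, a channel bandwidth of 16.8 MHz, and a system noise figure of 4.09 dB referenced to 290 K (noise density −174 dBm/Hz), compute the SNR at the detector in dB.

12.2 dB

Noise floor: N = −174 + 10 log₁₀(B) + NF
10 log₁₀(1.68×10⁷) = 72.25 dB
N = −174 + 72.25 + 4.09 = −97.66 dBm
SNR = P_sig − N = −85.5 − (−97.66) = 12.16 dB → 12.2 dB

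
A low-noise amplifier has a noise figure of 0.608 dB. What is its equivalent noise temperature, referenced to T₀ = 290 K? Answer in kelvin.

43.6 K

F = 10^(0.608/10) = 1.15027
T_e = (F − 1)·T₀ = (1.15027 − 1) × 290 = 43.6 K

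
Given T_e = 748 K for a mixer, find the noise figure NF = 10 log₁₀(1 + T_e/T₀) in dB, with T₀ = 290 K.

5.54 dB

F = 1 + T_e/T₀ = 1 + 748/290 = 3.57931
NF = 10 log₁₀(3.57931) = 5.54 dB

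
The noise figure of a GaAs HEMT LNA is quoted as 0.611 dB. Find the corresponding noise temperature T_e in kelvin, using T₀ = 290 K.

F = 10^(0.611/10) = 1.15107
T_e = (F − 1)·T₀ = (1.15107 − 1) × 290 = 43.8 K

43.8 K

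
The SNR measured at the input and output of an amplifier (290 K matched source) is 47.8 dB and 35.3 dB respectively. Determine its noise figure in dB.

NF (dB) = SNR_in(dB) − SNR_out(dB) when the source is at T₀
NF = 47.8 − 35.3 = 12.5 dB

12.5 dB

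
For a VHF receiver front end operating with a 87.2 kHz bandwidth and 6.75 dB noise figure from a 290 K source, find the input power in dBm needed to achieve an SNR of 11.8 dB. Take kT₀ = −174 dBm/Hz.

−106.0 dBm

Sensitivity = −174 + 10 log₁₀(B) + NF + SNR_min
= −174 + 49.41 + 6.75 + 11.8
= −106.04 dBm → −106.0 dBm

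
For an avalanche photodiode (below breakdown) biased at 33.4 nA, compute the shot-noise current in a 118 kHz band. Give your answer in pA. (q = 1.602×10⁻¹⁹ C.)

I_n = √(2qI·B)
2qI·B = 2 × 1.602×10⁻¹⁹ × 3.34×10⁻⁸ × 1.18×10⁵ = 1.26×10⁻²¹ A²
I_n = √(1.26×10⁻²¹) = 3.55×10⁻¹¹ A = 35.5 pA

35.5 pA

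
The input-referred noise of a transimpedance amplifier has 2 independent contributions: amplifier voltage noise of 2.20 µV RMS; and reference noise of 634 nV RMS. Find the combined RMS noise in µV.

2.29 µV

Uncorrelated sources add in power (mean-square): V_tot = √(ΣV_i²)
V_tot = √[(2.20×10⁻⁶)² + (6.34×10⁻⁷)²] = 2.29×10⁻⁶ V = 2.29 µV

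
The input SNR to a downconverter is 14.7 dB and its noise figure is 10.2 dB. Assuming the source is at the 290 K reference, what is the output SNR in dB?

4.5 dB

By definition F = SNR_in/SNR_out, so in dB: SNR_out = SNR_in − NF
SNR_out = 14.7 − 10.2 = 4.5 dB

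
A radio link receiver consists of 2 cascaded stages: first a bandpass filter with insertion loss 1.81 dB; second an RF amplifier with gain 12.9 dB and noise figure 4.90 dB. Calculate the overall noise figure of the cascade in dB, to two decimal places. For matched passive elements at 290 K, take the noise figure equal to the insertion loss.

6.71 dB

Convert to linear (a loss of L dB is a gain of −L dB): F_i = 10^(NF_i/10), G_i = 10^(G_i,dB/10)
  Stage 1: F_1 = 10^(1.81/10) = 1.517, G_1 = 10^(−1.81/10) = 0.6592
  Stage 2: F_2 = 10^(4.90/10) = 3.090, G_2 = 10^(12.9/10) = 19.50
Friis cascade:
  F = 1.517 + (3.090 − 1)/0.6592 = 4.688
NF = 10 log₁₀(4.688) = 6.71 dB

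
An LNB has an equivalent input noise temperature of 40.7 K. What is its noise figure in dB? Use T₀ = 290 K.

0.570 dB

F = 1 + T_e/T₀ = 1 + 40.7/290 = 1.14034
NF = 10 log₁₀(1.14034) = 0.570 dB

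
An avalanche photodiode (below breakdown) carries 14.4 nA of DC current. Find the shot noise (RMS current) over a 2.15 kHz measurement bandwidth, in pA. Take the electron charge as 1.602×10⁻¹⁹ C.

3.15 pA

I_n = √(2qI·B)
2qI·B = 2 × 1.602×10⁻¹⁹ × 1.44×10⁻⁸ × 2.15×10³ = 9.92×10⁻²⁴ A²
I_n = √(9.92×10⁻²⁴) = 3.15×10⁻¹² A = 3.15 pA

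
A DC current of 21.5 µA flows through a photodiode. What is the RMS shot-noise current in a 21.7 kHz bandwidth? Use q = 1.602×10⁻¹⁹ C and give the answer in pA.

I_n = √(2qI·B)
2qI·B = 2 × 1.602×10⁻¹⁹ × 2.15×10⁻⁵ × 2.17×10⁴ = 1.49×10⁻¹⁹ A²
I_n = √(1.49×10⁻¹⁹) = 3.87×10⁻¹⁰ A = 387 pA

387 pA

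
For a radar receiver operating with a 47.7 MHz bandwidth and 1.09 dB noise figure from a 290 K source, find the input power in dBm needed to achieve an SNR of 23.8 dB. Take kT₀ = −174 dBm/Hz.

Sensitivity = −174 + 10 log₁₀(B) + NF + SNR_min
= −174 + 76.79 + 1.09 + 23.8
= −72.32 dBm → −72.3 dBm

−72.3 dBm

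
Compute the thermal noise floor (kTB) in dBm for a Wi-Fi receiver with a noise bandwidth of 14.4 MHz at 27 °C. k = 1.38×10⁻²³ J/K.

−102.2 dBm

T = 27 °C + 273.15 = 300.15 K
P_n = kTB = 1.38×10⁻²³ × 300.15 × 1.44×10⁷ = 5.96×10⁻¹⁴ W
In dBm: 10 log₁₀(5.96×10⁻¹⁴ / 10⁻³) = −102.2 dBm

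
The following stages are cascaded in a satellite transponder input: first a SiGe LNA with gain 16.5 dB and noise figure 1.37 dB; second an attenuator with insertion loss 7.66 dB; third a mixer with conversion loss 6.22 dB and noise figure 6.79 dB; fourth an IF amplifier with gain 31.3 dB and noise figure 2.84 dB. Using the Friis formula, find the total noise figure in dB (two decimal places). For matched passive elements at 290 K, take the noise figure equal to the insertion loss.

Convert to linear (a loss of L dB is a gain of −L dB): F_i = 10^(NF_i/10), G_i = 10^(G_i,dB/10)
  Stage 1: F_1 = 10^(1.37/10) = 1.371, G_1 = 10^(16.5/10) = 44.67
  Stage 2: F_2 = 10^(7.66/10) = 5.834, G_2 = 10^(−7.66/10) = 0.1714
  Stage 3: F_3 = 10^(6.79/10) = 4.775, G_3 = 10^(−6.22/10) = 0.2388
  Stage 4: F_4 = 10^(2.84/10) = 1.923, G_4 = 10^(31.3/10) = 1349
Friis cascade:
  F = 1.371 + (5.834 − 1)/44.67 + (4.775 − 1)/7.656 + (1.923 − 1)/1.828 = 2.477
NF = 10 log₁₀(2.477) = 3.94 dB

3.94 dB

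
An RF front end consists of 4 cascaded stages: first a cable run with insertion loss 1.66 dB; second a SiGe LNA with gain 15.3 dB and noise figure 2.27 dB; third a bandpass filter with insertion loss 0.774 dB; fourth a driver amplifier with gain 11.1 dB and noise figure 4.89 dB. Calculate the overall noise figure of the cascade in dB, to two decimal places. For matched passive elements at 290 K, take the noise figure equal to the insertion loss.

4.13 dB

Convert to linear (a loss of L dB is a gain of −L dB): F_i = 10^(NF_i/10), G_i = 10^(G_i,dB/10)
  Stage 1: F_1 = 10^(1.66/10) = 1.466, G_1 = 10^(−1.66/10) = 0.6823
  Stage 2: F_2 = 10^(2.27/10) = 1.687, G_2 = 10^(15.3/10) = 33.88
  Stage 3: F_3 = 10^(0.774/10) = 1.195, G_3 = 10^(−0.774/10) = 0.8368
  Stage 4: F_4 = 10^(4.89/10) = 3.083, G_4 = 10^(11.1/10) = 12.88
Friis cascade:
  F = 1.466 + (1.687 − 1)/0.6823 + (1.195 − 1)/23.12 + (3.083 − 1)/19.35 = 2.588
NF = 10 log₁₀(2.588) = 4.13 dB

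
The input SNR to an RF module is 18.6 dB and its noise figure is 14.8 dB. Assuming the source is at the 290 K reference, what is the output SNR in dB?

3.8 dB

By definition F = SNR_in/SNR_out, so in dB: SNR_out = SNR_in − NF
SNR_out = 18.6 − 14.8 = 3.8 dB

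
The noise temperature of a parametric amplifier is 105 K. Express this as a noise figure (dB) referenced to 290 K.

F = 1 + T_e/T₀ = 1 + 105/290 = 1.36207
NF = 10 log₁₀(1.36207) = 1.34 dB

1.34 dB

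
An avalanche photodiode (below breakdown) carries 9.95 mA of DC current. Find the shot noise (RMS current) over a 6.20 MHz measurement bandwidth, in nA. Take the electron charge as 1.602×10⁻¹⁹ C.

I_n = √(2qI·B)
2qI·B = 2 × 1.602×10⁻¹⁹ × 9.95×10⁻³ × 6.20×10⁶ = 1.98×10⁻¹⁴ A²
I_n = √(1.98×10⁻¹⁴) = 1.41×10⁻⁷ A = 141 nA

141 nA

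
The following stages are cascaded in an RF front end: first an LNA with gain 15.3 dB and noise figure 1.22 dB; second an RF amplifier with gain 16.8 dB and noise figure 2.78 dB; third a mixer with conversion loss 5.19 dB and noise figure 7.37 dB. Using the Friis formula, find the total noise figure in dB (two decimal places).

1.31 dB

Convert to linear (a loss of L dB is a gain of −L dB): F_i = 10^(NF_i/10), G_i = 10^(G_i,dB/10)
  Stage 1: F_1 = 10^(1.22/10) = 1.324, G_1 = 10^(15.3/10) = 33.88
  Stage 2: F_2 = 10^(2.78/10) = 1.897, G_2 = 10^(16.8/10) = 47.86
  Stage 3: F_3 = 10^(7.37/10) = 5.458, G_3 = 10^(−5.19/10) = 0.3027
Friis cascade:
  F = 1.324 + (1.897 − 1)/33.88 + (5.458 − 1)/1622 = 1.354
NF = 10 log₁₀(1.354) = 1.31 dB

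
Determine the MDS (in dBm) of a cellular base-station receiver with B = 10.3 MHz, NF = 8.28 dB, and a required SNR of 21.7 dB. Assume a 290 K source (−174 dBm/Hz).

Sensitivity = −174 + 10 log₁₀(B) + NF + SNR_min
= −174 + 70.13 + 8.28 + 21.7
= −73.89 dBm → −73.9 dBm

−73.9 dBm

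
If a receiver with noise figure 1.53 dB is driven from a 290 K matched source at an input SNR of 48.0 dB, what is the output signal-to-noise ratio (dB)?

By definition F = SNR_in/SNR_out, so in dB: SNR_out = SNR_in − NF
SNR_out = 48.0 − 1.53 = 46.47 dB

46.47 dB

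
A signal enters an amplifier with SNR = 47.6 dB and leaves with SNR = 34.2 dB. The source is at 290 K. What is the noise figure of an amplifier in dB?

13.4 dB

NF (dB) = SNR_in(dB) − SNR_out(dB) when the source is at T₀
NF = 47.6 − 34.2 = 13.4 dB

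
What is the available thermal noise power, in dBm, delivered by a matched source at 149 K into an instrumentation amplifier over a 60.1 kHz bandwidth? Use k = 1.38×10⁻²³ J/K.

P_n = kTB = 1.38×10⁻²³ × 149 × 6.01×10⁴ = 1.24×10⁻¹⁶ W
In dBm: 10 log₁₀(1.24×10⁻¹⁶ / 10⁻³) = −129.1 dBm

−129.1 dBm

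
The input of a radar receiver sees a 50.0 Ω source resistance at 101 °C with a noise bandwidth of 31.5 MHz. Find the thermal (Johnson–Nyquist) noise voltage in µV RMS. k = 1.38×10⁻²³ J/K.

5.70 µV

T = 101 °C + 273.15 = 374.15 K
V_n = √(4kTRB)
4kTRB = 4 × 1.38×10⁻²³ × 374.15 × 5.00×10¹ × 3.15×10⁷ = 3.25×10⁻¹¹ V²
V_n = √(3.25×10⁻¹¹) = 5.70×10⁻⁶ V = 5.70 µV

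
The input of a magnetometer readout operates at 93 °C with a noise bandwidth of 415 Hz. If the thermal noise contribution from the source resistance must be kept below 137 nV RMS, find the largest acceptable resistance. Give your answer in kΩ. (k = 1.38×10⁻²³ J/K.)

2.24 kΩ

T = 93 °C + 273.15 = 366.15 K
Johnson–Nyquist: V_n = √(4kTRB) ⇒ R = V_n² / (4kTB)
4kTB = 4 × 1.38×10⁻²³ × 366.15 × 4.15×10² = 8.39×10⁻¹⁸
R = (1.37×10⁻⁷)² / 8.39×10⁻¹⁸ = 2.24×10³ Ω = 2.24 kΩ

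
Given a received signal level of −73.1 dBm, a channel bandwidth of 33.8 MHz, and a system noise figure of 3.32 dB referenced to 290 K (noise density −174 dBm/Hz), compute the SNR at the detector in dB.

22.3 dB

Noise floor: N = −174 + 10 log₁₀(B) + NF
10 log₁₀(3.38×10⁷) = 75.29 dB
N = −174 + 75.29 + 3.32 = −95.39 dBm
SNR = P_sig − N = −73.1 − (−95.39) = 22.29 dB → 22.3 dB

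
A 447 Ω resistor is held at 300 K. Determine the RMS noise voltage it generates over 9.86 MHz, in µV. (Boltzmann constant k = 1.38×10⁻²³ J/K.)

V_n = √(4kTRB)
4kTRB = 4 × 1.38×10⁻²³ × 300 × 4.47×10² × 9.86×10⁶ = 7.30×10⁻¹¹ V²
V_n = √(7.30×10⁻¹¹) = 8.54×10⁻⁶ V = 8.54 µV

8.54 µV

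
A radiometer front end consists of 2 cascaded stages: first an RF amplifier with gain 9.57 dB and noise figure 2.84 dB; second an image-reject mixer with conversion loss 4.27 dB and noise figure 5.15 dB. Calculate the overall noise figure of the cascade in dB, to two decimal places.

3.37 dB

Convert to linear (a loss of L dB is a gain of −L dB): F_i = 10^(NF_i/10), G_i = 10^(G_i,dB/10)
  Stage 1: F_1 = 10^(2.84/10) = 1.923, G_1 = 10^(9.57/10) = 9.057
  Stage 2: F_2 = 10^(5.15/10) = 3.273, G_2 = 10^(−4.27/10) = 0.3741
Friis cascade:
  F = 1.923 + (3.273 − 1)/9.057 = 2.174
NF = 10 log₁₀(2.174) = 3.37 dB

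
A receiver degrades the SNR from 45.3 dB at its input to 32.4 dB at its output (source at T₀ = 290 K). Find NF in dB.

12.9 dB

NF (dB) = SNR_in(dB) − SNR_out(dB) when the source is at T₀
NF = 45.3 − 32.4 = 12.9 dB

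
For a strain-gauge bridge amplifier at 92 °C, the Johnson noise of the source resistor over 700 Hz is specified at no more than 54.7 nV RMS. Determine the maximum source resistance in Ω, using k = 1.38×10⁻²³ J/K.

212 Ω

T = 92 °C + 273.15 = 365.15 K
Johnson–Nyquist: V_n = √(4kTRB) ⇒ R = V_n² / (4kTB)
4kTB = 4 × 1.38×10⁻²³ × 365.15 × 7.00×10² = 1.41×10⁻¹⁷
R = (5.47×10⁻⁸)² / 1.41×10⁻¹⁷ = 2.12×10² Ω = 212 Ω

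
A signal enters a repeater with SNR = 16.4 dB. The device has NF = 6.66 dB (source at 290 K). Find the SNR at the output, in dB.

9.74 dB

By definition F = SNR_in/SNR_out, so in dB: SNR_out = SNR_in − NF
SNR_out = 16.4 − 6.66 = 9.74 dB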